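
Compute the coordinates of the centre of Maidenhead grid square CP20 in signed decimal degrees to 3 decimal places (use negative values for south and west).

Field C=2, P=15: +2·20° lon, +15·10° lat → SW at lon -140°, lat 60°.
Square 2, 0: +2·2° lon, +0·1° lat → SW at lon -136°, lat 60°.
Cell spans 2° lon × 1° lat. Centre is SW corner plus half of each.
latitude 60.500, longitude -135.000.

60.500, -135.000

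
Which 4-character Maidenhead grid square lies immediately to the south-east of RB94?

AB03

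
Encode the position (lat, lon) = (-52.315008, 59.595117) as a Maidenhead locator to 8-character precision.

LD97tq14

Shift to the Maidenhead origin (180°W, 90°S): lon 239.59512, lat 37.68499.
Field: lon ⌊239.59512/20⌋ = 11 → L; lat ⌊37.68499/10⌋ = 3 → D.
Square: lon ⌊19.59512/2⌋ = 9; lat ⌊7.68499/1⌋ = 7.
Subsquare: lon ⌊1.59512/0.0833333⌋ = 19 → t; lat ⌊0.68499/0.0416667⌋ = 16 → q.
Extended square: lon ⌊0.01178/0.00833333⌋ = 1; lat ⌊0.01833/0.00416667⌋ = 4.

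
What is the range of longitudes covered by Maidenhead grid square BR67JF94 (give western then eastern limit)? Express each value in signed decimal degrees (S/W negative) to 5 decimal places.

-147.17500, -147.16667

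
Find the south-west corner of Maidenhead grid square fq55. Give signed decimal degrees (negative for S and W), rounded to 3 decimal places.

Field F=5, Q=16: +5·20° lon, +16·10° lat → SW at lon -80°, lat 70°.
Square 5, 5: +5·2° lon, +5·1° lat → SW at lon -70°, lat 75°.
latitude 75.000, longitude -70.000.

75.000, -70.000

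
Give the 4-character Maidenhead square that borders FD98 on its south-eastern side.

GD07

Longitude square 9; +1 → 10, wraps to 0, carry into field.
Longitude field F = 5; +1 → 6 = G.
Latitude square 8; −1 → 7.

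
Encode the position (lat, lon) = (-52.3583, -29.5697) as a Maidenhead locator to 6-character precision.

Add 180° to longitude and 90° to latitude: 150.4303, 37.6417.
Field: lon ⌊150.4303/20⌋ = 7 → H; lat ⌊37.6417/10⌋ = 3 → D.
Square: lon ⌊10.4303/2⌋ = 5; lat ⌊7.6417/1⌋ = 7.
Subsquare: lon ⌊0.4303/0.0833333⌋ = 5 → f; lat ⌊0.6417/0.0416667⌋ = 15 → p.

HD57fp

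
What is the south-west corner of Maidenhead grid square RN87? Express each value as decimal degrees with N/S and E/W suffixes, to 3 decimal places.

Field R=17, N=13: +17·20° lon, +13·10° lat → SW at lon 160°, lat 40°.
Square 8, 7: +8·2° lon, +7·1° lat → SW at lon 176°, lat 47°.
latitude 47.000° N, longitude 176.000° E.

47.000° N, 176.000° E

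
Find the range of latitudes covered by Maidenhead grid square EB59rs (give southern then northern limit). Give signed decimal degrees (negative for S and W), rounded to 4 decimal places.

-70.2500, -70.2083

Field E=4, B=1: +4·20° lon, +1·10° lat → SW at lon -100°, lat -80°.
Square 5, 9: +5·2° lon, +9·1° lat → SW at lon -90°, lat -71°.
Subsquare r=17, s=18: +17·0.0833333° lon, +18·0.0416667° lat → SW at lon -88.5833°, lat -70.25°.
Cell spans 0.0833333° lon × 0.0416667° lat.
south -70.2500, north -70.2083.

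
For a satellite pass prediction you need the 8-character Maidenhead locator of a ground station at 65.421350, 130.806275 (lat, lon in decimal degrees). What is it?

Shift to the Maidenhead origin (180°W, 90°S): lon 310.80628, lat 155.42135.
Field: lon ⌊310.80628/20⌋ = 15 → P; lat ⌊155.42135/10⌋ = 15 → P.
Square: lon ⌊10.80628/2⌋ = 5; lat ⌊5.42135/1⌋ = 5.
Subsquare: lon ⌊0.80628/0.0833333⌋ = 9 → j; lat ⌊0.42135/0.0416667⌋ = 10 → k.
Extended square: lon ⌊0.05628/0.00833333⌋ = 6; lat ⌊0.00468/0.00416667⌋ = 1.

PP55jk61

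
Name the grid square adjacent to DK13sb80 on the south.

DK13sa89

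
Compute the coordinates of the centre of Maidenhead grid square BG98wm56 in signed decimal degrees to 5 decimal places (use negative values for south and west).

-21.47292, -140.12083

Field B=1, G=6: +1·20° lon, +6·10° lat → SW at lon -160°, lat -30°.
Square 9, 8: +9·2° lon, +8·1° lat → SW at lon -142°, lat -22°.
Subsquare w=22, m=12: +22·0.0833333° lon, +12·0.0416667° lat → SW at lon -140.167°, lat -21.5°.
Extended square 5, 6: +5·0.00833333° lon, +6·0.00416667° lat → SW at lon -140.125°, lat -21.475°.
Cell spans 0.00833333° lon × 0.00416667° lat. Centre is SW corner plus half of each.
latitude -21.47292, longitude -140.12083.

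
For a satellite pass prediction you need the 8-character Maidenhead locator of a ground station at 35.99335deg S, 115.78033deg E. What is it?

Shift to the Maidenhead origin (180°W, 90°S): lon 295.78033, lat 54.00665.
Field: lon ⌊295.78033/20⌋ = 14 → O; lat ⌊54.00665/10⌋ = 5 → F.
Square: lon ⌊15.78033/2⌋ = 7; lat ⌊4.00665/1⌋ = 4.
Subsquare: lon ⌊1.78033/0.0833333⌋ = 21 → v; lat ⌊0.00665/0.0416667⌋ = 0 → a.
Extended square: lon ⌊0.03033/0.00833333⌋ = 3; lat ⌊0.00665/0.00416667⌋ = 1.

OF74va31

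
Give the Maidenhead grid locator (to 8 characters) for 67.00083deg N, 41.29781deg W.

GP97ia40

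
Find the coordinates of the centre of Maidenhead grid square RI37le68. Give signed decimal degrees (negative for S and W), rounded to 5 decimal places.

-2.79792, 166.97083

Field R=17, I=8: +17·20° lon, +8·10° lat → SW at lon 160°, lat -10°.
Square 3, 7: +3·2° lon, +7·1° lat → SW at lon 166°, lat -3°.
Subsquare l=11, e=4: +11·0.0833333° lon, +4·0.0416667° lat → SW at lon 166.917°, lat -2.83333°.
Extended square 6, 8: +6·0.00833333° lon, +8·0.00416667° lat → SW at lon 166.967°, lat -2.8°.
Cell spans 0.00833333° lon × 0.00416667° lat. Centre is SW corner plus half of each.
latitude -2.79792, longitude 166.97083.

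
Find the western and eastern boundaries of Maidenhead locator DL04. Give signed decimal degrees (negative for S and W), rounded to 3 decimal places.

-120.000, -118.000

Field D=3, L=11: +3·20° lon, +11·10° lat → SW at lon -120°, lat 20°.
Square 0, 4: +0·2° lon, +4·1° lat → SW at lon -120°, lat 24°.
Cell spans 2° lon × 1° lat.
west -120.000, east -118.000.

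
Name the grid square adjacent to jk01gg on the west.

JK01fg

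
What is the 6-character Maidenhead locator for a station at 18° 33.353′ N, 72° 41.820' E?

MK68in

Offset from 180°W / 90°S: lon 252.6970°, lat 108.5559°.
Field: lon ⌊252.6970/20⌋ = 12 → M; lat ⌊108.5559/10⌋ = 10 → K.
Square: lon ⌊12.6970/2⌋ = 6; lat ⌊8.5559/1⌋ = 8.
Subsquare: lon ⌊0.6970/0.0833333⌋ = 8 → i; lat ⌊0.5559/0.0416667⌋ = 13 → n.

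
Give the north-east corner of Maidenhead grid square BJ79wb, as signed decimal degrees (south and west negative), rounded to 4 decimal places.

9.0833, -144.0833

Field B=1, J=9: +1·20° lon, +9·10° lat → SW at lon -160°, lat 0°.
Square 7, 9: +7·2° lon, +9·1° lat → SW at lon -146°, lat 9°.
Subsquare w=22, b=1: +22·0.0833333° lon, +1·0.0416667° lat → SW at lon -144.167°, lat 9.04167°.
Cell spans 0.0833333° lon × 0.0416667° lat. NE corner is SW corner plus one full cell.
latitude 9.0833, longitude -144.0833.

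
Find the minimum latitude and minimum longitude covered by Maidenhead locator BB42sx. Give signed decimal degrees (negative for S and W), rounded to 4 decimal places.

-77.0417, -150.5000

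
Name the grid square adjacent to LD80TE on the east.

Longitude subsquare t = 19; +1 → 20 = u.
The latitude characters are unchanged.

LD80ue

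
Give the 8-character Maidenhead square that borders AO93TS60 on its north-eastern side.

AO93ts71

Longitude extended square 6; +1 → 7.
Latitude extended square 0; +1 → 1.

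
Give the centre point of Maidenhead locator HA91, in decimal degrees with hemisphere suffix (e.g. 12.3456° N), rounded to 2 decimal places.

88.50° S, 21.00° W

Field H=7, A=0: +7·20° lon, +0·10° lat → SW at lon -40°, lat -90°.
Square 9, 1: +9·2° lon, +1·1° lat → SW at lon -22°, lat -89°.
Cell spans 2° lon × 1° lat. Centre is SW corner plus half of each.
latitude 88.50° S, longitude 21.00° W.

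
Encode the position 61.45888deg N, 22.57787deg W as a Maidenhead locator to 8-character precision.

HP81rl00

Shift to the Maidenhead origin (180°W, 90°S): lon 157.42213, lat 151.45888.
Field (20°×10°, letters A–R): 157.42213/20 → 7 → H, 151.45888/10 → 15 → P; chars HP.
Square (2°×1°, digits 0–9): 17.42213/2 → 8, 1.45888/1 → 1; chars 81.
Subsquare (5′×2.5′, letters a–x): 1.42213/0.0833333 → 17 → r, 0.45888/0.0416667 → 11 → l; chars rl.
Extended square (30″×15″, digits 0–9): 0.00546/0.00833333 → 0, 0.00055/0.00416667 → 0; chars 00.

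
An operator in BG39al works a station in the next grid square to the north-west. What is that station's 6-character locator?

BG29xm

Longitude subsquare a = 0; −1 → -1, wraps to 23 = x, carry into square.
Longitude square 3; −1 → 2.
Latitude subsquare l = 11; +1 → 12 = m.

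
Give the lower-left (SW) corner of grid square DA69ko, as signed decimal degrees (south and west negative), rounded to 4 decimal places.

Field D=3, A=0: +3·20° lon, +0·10° lat → SW at lon -120°, lat -90°.
Square 6, 9: +6·2° lon, +9·1° lat → SW at lon -108°, lat -81°.
Subsquare k=10, o=14: +10·0.0833333° lon, +14·0.0416667° lat → SW at lon -107.167°, lat -80.4167°.
latitude -80.4167, longitude -107.1667.

-80.4167, -107.1667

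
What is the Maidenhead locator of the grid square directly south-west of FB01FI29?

FB01fi18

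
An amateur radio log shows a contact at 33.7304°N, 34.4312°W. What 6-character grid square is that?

Offset from 180°W / 90°S: lon 145.5688°, lat 123.7304°.
Field: 145.5688/20 → 7 → H, 123.7304/10 → 12 → M; chars HM.
Square: 5.5688/2 → 2, 3.7304/1 → 3; chars 23.
Subsquare: 1.5688/0.0833333 → 18 → s, 0.7304/0.0416667 → 17 → r; chars sr.

HM23sr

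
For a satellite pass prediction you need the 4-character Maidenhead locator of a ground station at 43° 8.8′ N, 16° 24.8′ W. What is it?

IN13

Shift to the Maidenhead origin (180°W, 90°S): lon 163.59, lat 133.15.
Field (20°×10°, letters A–R): 163.59/20 → 8 → I, 133.15/10 → 13 → N; chars IN.
Square (2°×1°, digits 0–9): 3.59/2 → 1, 3.15/1 → 3; chars 13.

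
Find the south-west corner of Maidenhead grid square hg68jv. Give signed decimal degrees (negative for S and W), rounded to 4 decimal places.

Field H=7, G=6: +7·20° lon, +6·10° lat → SW at lon -40°, lat -30°.
Square 6, 8: +6·2° lon, +8·1° lat → SW at lon -28°, lat -22°.
Subsquare j=9, v=21: +9·0.0833333° lon, +21·0.0416667° lat → SW at lon -27.25°, lat -21.125°.
latitude -21.1250, longitude -27.2500.

-21.1250, -27.2500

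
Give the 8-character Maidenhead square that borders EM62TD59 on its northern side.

Latitude extended square 9; +1 → 10, wraps to 0, carry into subsquare.
Latitude subsquare d = 3; +1 → 4 = e.
The longitude characters are unchanged.

EM62te50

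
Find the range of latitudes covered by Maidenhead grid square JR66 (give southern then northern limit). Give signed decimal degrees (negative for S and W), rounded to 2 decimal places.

86.00, 87.00

Field J=9, R=17: +9·20° lon, +17·10° lat → SW at lon 0°, lat 80°.
Square 6, 6: +6·2° lon, +6·1° lat → SW at lon 12°, lat 86°.
Cell spans 2° lon × 1° lat.
south 86.00, north 87.00.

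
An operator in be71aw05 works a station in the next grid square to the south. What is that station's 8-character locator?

BE71aw04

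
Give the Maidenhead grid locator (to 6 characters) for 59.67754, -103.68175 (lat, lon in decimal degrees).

DO89dq

Add 180° to longitude and 90° to latitude: 76.3183, 149.6775.
Field: 76.3183/20 → 3 → D, 149.6775/10 → 14 → O; chars DO.
Square: 16.3183/2 → 8, 9.6775/1 → 9; chars 89.
Subsquare: 0.3183/0.0833333 → 3 → d, 0.6775/0.0416667 → 16 → q; chars dq.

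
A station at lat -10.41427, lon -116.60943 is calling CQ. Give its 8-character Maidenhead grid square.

Add 180° to longitude and 90° to latitude: 63.39057, 79.58573.
Field (20°×10°, letters A–R): lon ⌊63.39057/20⌋ = 3 → D; lat ⌊79.58573/10⌋ = 7 → H.
Square (2°×1°, digits 0–9): lon ⌊3.39057/2⌋ = 1; lat ⌊9.58573/1⌋ = 9.
Subsquare (5′×2.5′, letters a–x): lon ⌊1.39057/0.0833333⌋ = 16 → q; lat ⌊0.58573/0.0416667⌋ = 14 → o.
Extended square (30″×15″, digits 0–9): lon ⌊0.05724/0.00833333⌋ = 6; lat ⌊0.00240/0.00416667⌋ = 0.

DH19qo60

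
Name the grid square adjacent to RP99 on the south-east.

Longitude square 9; +1 → 10, wraps to 0, carry into field.
Longitude field R = 17; +1 → 18, wraps to 0 = A, wrapping around the antimeridian.
Latitude square 9; −1 → 8.

AP08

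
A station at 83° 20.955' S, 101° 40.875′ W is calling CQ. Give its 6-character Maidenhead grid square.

Offset from 180°W / 90°S: lon 78.3187°, lat 6.6508°.
Field (20°×10°, letters A–R): 78.3187/20 → 3 → D, 6.6508/10 → 0 → A; chars DA.
Square (2°×1°, digits 0–9): 18.3187/2 → 9, 6.6508/1 → 6; chars 96.
Subsquare (5′×2.5′, letters a–x): 0.3187/0.0833333 → 3 → d, 0.6508/0.0416667 → 15 → p; chars dp.

DA96dp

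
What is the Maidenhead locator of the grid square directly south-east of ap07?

AP16

Longitude square 0; +1 → 1.
Latitude square 7; −1 → 6.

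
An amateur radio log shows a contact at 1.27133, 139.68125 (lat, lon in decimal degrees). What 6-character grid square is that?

Shift to the Maidenhead origin (180°W, 90°S): lon 319.6812, lat 91.2713.
Field (20°×10°, letters A–R): 319.6812/20 → 15 → P, 91.2713/10 → 9 → J; chars PJ.
Square (2°×1°, digits 0–9): 19.6812/2 → 9, 1.2713/1 → 1; chars 91.
Subsquare (5′×2.5′, letters a–x): 1.6812/0.0833333 → 20 → u, 0.2713/0.0416667 → 6 → g; chars ug.

PJ91ug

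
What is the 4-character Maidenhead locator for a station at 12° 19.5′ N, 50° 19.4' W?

Offset from 180°W / 90°S: lon 129.68°, lat 102.33°.
Field: 129.68/20 → 6 → G, 102.33/10 → 10 → K; chars GK.
Square: 9.68/2 → 4, 2.33/1 → 2; chars 42.

GK42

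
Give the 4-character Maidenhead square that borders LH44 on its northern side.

Latitude square 4; +1 → 5.
The longitude characters are unchanged.

LH45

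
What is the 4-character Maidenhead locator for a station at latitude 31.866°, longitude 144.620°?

Add 180° to longitude and 90° to latitude: 324.62, 121.87.
Field: 324.62/20 → 16 → Q, 121.87/10 → 12 → M; chars QM.
Square: 4.62/2 → 2, 1.87/1 → 1; chars 21.

QM21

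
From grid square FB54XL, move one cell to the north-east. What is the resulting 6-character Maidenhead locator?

Longitude subsquare x = 23; +1 → 24, wraps to 0 = a, carry into square.
Longitude square 5; +1 → 6.
Latitude subsquare l = 11; +1 → 12 = m.

FB64am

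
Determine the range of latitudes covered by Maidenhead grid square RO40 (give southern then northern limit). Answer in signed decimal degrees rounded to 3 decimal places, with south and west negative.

Field R=17, O=14: +17·20° lon, +14·10° lat → SW at lon 160°, lat 50°.
Square 4, 0: +4·2° lon, +0·1° lat → SW at lon 168°, lat 50°.
Cell spans 2° lon × 1° lat.
south 50.000, north 51.000.

50.000, 51.000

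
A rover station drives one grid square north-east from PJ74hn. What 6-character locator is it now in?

Longitude subsquare h = 7; +1 → 8 = i.
Latitude subsquare n = 13; +1 → 14 = o.

PJ74io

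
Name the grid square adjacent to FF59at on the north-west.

Longitude subsquare a = 0; −1 → -1, wraps to 23 = x, carry into square.
Longitude square 5; −1 → 4.
Latitude subsquare t = 19; +1 → 20 = u.

FF49xu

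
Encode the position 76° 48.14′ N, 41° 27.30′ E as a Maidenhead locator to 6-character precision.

LQ06rt

Offset from 180°W / 90°S: lon 221.4550°, lat 166.8023°.
Field: lon ⌊221.4550/20⌋ = 11 → L; lat ⌊166.8023/10⌋ = 16 → Q.
Square: lon ⌊1.4550/2⌋ = 0; lat ⌊6.8023/1⌋ = 6.
Subsquare: lon ⌊1.4550/0.0833333⌋ = 17 → r; lat ⌊0.8023/0.0416667⌋ = 19 → t.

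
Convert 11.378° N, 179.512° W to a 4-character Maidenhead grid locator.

Shift to the Maidenhead origin (180°W, 90°S): lon 0.49, lat 101.38.
Field: 0.49/20 → 0 → A, 101.38/10 → 10 → K; chars AK.
Square: 0.49/2 → 0, 1.38/1 → 1; chars 01.

AK01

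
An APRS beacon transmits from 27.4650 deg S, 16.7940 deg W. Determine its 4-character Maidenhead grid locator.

Add 180° to longitude and 90° to latitude: 163.21, 62.53.
Field: lon ⌊163.21/20⌋ = 8 → I; lat ⌊62.53/10⌋ = 6 → G.
Square: lon ⌊3.21/2⌋ = 1; lat ⌊2.53/1⌋ = 2.

IG12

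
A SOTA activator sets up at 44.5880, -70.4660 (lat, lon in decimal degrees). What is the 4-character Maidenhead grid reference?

FN44

Add 180° to longitude and 90° to latitude: 109.53, 134.59.
Field (20°×10°, letters A–R): lon ⌊109.53/20⌋ = 5 → F; lat ⌊134.59/10⌋ = 13 → N.
Square (2°×1°, digits 0–9): lon ⌊9.53/2⌋ = 4; lat ⌊4.59/1⌋ = 4.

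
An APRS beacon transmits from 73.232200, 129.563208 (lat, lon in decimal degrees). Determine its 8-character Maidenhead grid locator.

PQ43sf75

Offset from 180°W / 90°S: lon 309.56321°, lat 163.23220°.
Field: lon ⌊309.56321/20⌋ = 15 → P; lat ⌊163.23220/10⌋ = 16 → Q.
Square: lon ⌊9.56321/2⌋ = 4; lat ⌊3.23220/1⌋ = 3.
Subsquare: lon ⌊1.56321/0.0833333⌋ = 18 → s; lat ⌊0.23220/0.0416667⌋ = 5 → f.
Extended square: lon ⌊0.06321/0.00833333⌋ = 7; lat ⌊0.02387/0.00416667⌋ = 5.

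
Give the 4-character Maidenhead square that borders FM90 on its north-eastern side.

Longitude square 9; +1 → 10, wraps to 0, carry into field.
Longitude field F = 5; +1 → 6 = G.
Latitude square 0; +1 → 1.

GM01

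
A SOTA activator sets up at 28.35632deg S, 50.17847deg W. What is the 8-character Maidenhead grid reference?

Offset from 180°W / 90°S: lon 129.82153°, lat 61.64368°.
Field (20°×10°, letters A–R): lon ⌊129.82153/20⌋ = 6 → G; lat ⌊61.64368/10⌋ = 6 → G.
Square (2°×1°, digits 0–9): lon ⌊9.82153/2⌋ = 4; lat ⌊1.64368/1⌋ = 1.
Subsquare (5′×2.5′, letters a–x): lon ⌊1.82153/0.0833333⌋ = 21 → v; lat ⌊0.64368/0.0416667⌋ = 15 → p.
Extended square (30″×15″, digits 0–9): lon ⌊0.07153/0.00833333⌋ = 8; lat ⌊0.01868/0.00416667⌋ = 4.

GG41vp84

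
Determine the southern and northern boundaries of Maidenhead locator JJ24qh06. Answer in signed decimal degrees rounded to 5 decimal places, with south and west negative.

Field J=9, J=9: +9·20° lon, +9·10° lat → SW at lon 0°, lat 0°.
Square 2, 4: +2·2° lon, +4·1° lat → SW at lon 4°, lat 4°.
Subsquare q=16, h=7: +16·0.0833333° lon, +7·0.0416667° lat → SW at lon 5.33333°, lat 4.29167°.
Extended square 0, 6: +0·0.00833333° lon, +6·0.00416667° lat → SW at lon 5.33333°, lat 4.31667°.
Cell spans 0.00833333° lon × 0.00416667° lat.
south 4.31667, north 4.32083.

4.31667, 4.32083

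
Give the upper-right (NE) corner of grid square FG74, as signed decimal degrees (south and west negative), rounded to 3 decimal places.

Field F=5, G=6: +5·20° lon, +6·10° lat → SW at lon -80°, lat -30°.
Square 7, 4: +7·2° lon, +4·1° lat → SW at lon -66°, lat -26°.
Cell spans 2° lon × 1° lat. NE corner is SW corner plus one full cell.
latitude -25.000, longitude -64.000.

-25.000, -64.000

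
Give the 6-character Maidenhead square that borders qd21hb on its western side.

QD21gb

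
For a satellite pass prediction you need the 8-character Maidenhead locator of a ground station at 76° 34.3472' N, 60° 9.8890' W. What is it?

Shift to the Maidenhead origin (180°W, 90°S): lon 119.83518, lat 166.57245.
Field (20°×10°, letters A–R): 119.83518/20 → 5 → F, 166.57245/10 → 16 → Q; chars FQ.
Square (2°×1°, digits 0–9): 19.83518/2 → 9, 6.57245/1 → 6; chars 96.
Subsquare (5′×2.5′, letters a–x): 1.83518/0.0833333 → 22 → w, 0.57245/0.0416667 → 13 → n; chars wn.
Extended square (30″×15″, digits 0–9): 0.00185/0.00833333 → 0, 0.03079/0.00416667 → 7; chars 07.

FQ96wn07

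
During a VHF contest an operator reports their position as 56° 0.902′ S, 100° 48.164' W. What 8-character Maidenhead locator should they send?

DD93ox36

Add 180° to longitude and 90° to latitude: 79.19727, 33.98497.
Field: 79.19727/20 → 3 → D, 33.98497/10 → 3 → D; chars DD.
Square: 19.19727/2 → 9, 3.98497/1 → 3; chars 93.
Subsquare: 1.19727/0.0833333 → 14 → o, 0.98497/0.0416667 → 23 → x; chars ox.
Extended square: 0.03060/0.00833333 → 3, 0.02663/0.00416667 → 6; chars 36.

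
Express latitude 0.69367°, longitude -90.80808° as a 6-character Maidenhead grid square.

EJ40oq

Add 180° to longitude and 90° to latitude: 89.1919, 90.6937.
Field (20°×10°, letters A–R): lon ⌊89.1919/20⌋ = 4 → E; lat ⌊90.6937/10⌋ = 9 → J.
Square (2°×1°, digits 0–9): lon ⌊9.1919/2⌋ = 4; lat ⌊0.6937/1⌋ = 0.
Subsquare (5′×2.5′, letters a–x): lon ⌊1.1919/0.0833333⌋ = 14 → o; lat ⌊0.6937/0.0416667⌋ = 16 → q.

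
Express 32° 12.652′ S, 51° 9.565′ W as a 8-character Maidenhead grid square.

Add 180° to longitude and 90° to latitude: 128.84058, 57.78913.
Field (20°×10°, letters A–R): 128.84058/20 → 6 → G, 57.78913/10 → 5 → F; chars GF.
Square (2°×1°, digits 0–9): 8.84058/2 → 4, 7.78913/1 → 7; chars 47.
Subsquare (5′×2.5′, letters a–x): 0.84058/0.0833333 → 10 → k, 0.78913/0.0416667 → 18 → s; chars ks.
Extended square (30″×15″, digits 0–9): 0.00725/0.00833333 → 0, 0.03913/0.00416667 → 9; chars 09.

GF47ks09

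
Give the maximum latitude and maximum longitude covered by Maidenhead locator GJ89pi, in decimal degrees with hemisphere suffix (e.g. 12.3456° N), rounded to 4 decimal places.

Field G=6, J=9: +6·20° lon, +9·10° lat → SW at lon -60°, lat 0°.
Square 8, 9: +8·2° lon, +9·1° lat → SW at lon -44°, lat 9°.
Subsquare p=15, i=8: +15·0.0833333° lon, +8·0.0416667° lat → SW at lon -42.75°, lat 9.33333°.
Cell spans 0.0833333° lon × 0.0416667° lat. NE corner is SW corner plus one full cell.
latitude 9.3750° N, longitude 42.6667° W.

9.3750° N, 42.6667° W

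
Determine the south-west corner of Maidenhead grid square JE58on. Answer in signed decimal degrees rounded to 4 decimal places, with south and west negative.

-41.4583, 11.1667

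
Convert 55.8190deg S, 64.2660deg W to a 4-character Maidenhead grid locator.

FD74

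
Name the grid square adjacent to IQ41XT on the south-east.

IQ51as

Longitude subsquare x = 23; +1 → 24, wraps to 0 = a, carry into square.
Longitude square 4; +1 → 5.
Latitude subsquare t = 19; −1 → 18 = s.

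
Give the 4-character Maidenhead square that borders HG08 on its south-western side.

Longitude square 0; −1 → -1, wraps to 9, carry into field.
Longitude field H = 7; −1 → 6 = G.
Latitude square 8; −1 → 7.

GG97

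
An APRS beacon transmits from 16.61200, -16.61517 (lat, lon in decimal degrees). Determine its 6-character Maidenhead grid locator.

IK16qo

Shift to the Maidenhead origin (180°W, 90°S): lon 163.3848, lat 106.6120.
Field: lon ⌊163.3848/20⌋ = 8 → I; lat ⌊106.6120/10⌋ = 10 → K.
Square: lon ⌊3.3848/2⌋ = 1; lat ⌊6.6120/1⌋ = 6.
Subsquare: lon ⌊1.3848/0.0833333⌋ = 16 → q; lat ⌊0.6120/0.0416667⌋ = 14 → o.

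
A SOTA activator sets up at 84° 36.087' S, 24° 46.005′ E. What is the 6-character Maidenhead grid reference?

KA25jj

Add 180° to longitude and 90° to latitude: 204.7668, 5.3986.
Field: 204.7668/20 → 10 → K, 5.3986/10 → 0 → A; chars KA.
Square: 4.7668/2 → 2, 5.3986/1 → 5; chars 25.
Subsquare: 0.7668/0.0833333 → 9 → j, 0.3986/0.0416667 → 9 → j; chars jj.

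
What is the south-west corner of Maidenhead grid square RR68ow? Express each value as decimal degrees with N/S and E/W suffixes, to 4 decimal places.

88.9167° N, 173.1667° E

Field R=17, R=17: +17·20° lon, +17·10° lat → SW at lon 160°, lat 80°.
Square 6, 8: +6·2° lon, +8·1° lat → SW at lon 172°, lat 88°.
Subsquare o=14, w=22: +14·0.0833333° lon, +22·0.0416667° lat → SW at lon 173.167°, lat 88.9167°.
latitude 88.9167° N, longitude 173.1667° E.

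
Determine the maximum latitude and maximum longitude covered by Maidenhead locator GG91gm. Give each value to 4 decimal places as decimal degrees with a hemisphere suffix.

Field G=6, G=6: +6·20° lon, +6·10° lat → SW at lon -60°, lat -30°.
Square 9, 1: +9·2° lon, +1·1° lat → SW at lon -42°, lat -29°.
Subsquare g=6, m=12: +6·0.0833333° lon, +12·0.0416667° lat → SW at lon -41.5°, lat -28.5°.
Cell spans 0.0833333° lon × 0.0416667° lat. NE corner is SW corner plus one full cell.
latitude 28.4583° S, longitude 41.4167° W.

28.4583° S, 41.4167° W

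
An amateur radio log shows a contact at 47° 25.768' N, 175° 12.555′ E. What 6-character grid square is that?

Offset from 180°W / 90°S: lon 355.2092°, lat 137.4295°.
Field: 355.2092/20 → 17 → R, 137.4295/10 → 13 → N; chars RN.
Square: 15.2092/2 → 7, 7.4295/1 → 7; chars 77.
Subsquare: 1.2092/0.0833333 → 14 → o, 0.4295/0.0416667 → 10 → k; chars ok.

RN77ok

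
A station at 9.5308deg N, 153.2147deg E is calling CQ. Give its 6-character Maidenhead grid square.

QJ69om

Add 180° to longitude and 90° to latitude: 333.2147, 99.5308.
Field: lon ⌊333.2147/20⌋ = 16 → Q; lat ⌊99.5308/10⌋ = 9 → J.
Square: lon ⌊13.2147/2⌋ = 6; lat ⌊9.5308/1⌋ = 9.
Subsquare: lon ⌊1.2147/0.0833333⌋ = 14 → o; lat ⌊0.5308/0.0416667⌋ = 12 → m.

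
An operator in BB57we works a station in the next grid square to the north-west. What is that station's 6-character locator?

BB57vf

Longitude subsquare w = 22; −1 → 21 = v.
Latitude subsquare e = 4; +1 → 5 = f.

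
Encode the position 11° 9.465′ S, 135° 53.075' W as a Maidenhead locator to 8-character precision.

Offset from 180°W / 90°S: lon 44.11542°, lat 78.84225°.
Field (20°×10°, letters A–R): 44.11542/20 → 2 → C, 78.84225/10 → 7 → H; chars CH.
Square (2°×1°, digits 0–9): 4.11542/2 → 2, 8.84225/1 → 8; chars 28.
Subsquare (5′×2.5′, letters a–x): 0.11542/0.0833333 → 1 → b, 0.84225/0.0416667 → 20 → u; chars bu.
Extended square (30″×15″, digits 0–9): 0.03208/0.00833333 → 3, 0.00892/0.00416667 → 2; chars 32.

CH28bu32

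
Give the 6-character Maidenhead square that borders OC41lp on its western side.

Longitude subsquare l = 11; −1 → 10 = k.
The latitude characters are unchanged.

OC41kp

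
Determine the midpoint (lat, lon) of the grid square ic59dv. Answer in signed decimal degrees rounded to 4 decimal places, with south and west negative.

Field I=8, C=2: +8·20° lon, +2·10° lat → SW at lon -20°, lat -70°.
Square 5, 9: +5·2° lon, +9·1° lat → SW at lon -10°, lat -61°.
Subsquare d=3, v=21: +3·0.0833333° lon, +21·0.0416667° lat → SW at lon -9.75°, lat -60.125°.
Cell spans 0.0833333° lon × 0.0416667° lat. Centre is SW corner plus half of each.
latitude -60.1042, longitude -9.7083.

-60.1042, -9.7083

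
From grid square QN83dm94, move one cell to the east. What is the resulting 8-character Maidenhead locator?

Longitude extended square 9; +1 → 10, wraps to 0, carry into subsquare.
Longitude subsquare d = 3; +1 → 4 = e.
The latitude characters are unchanged.

QN83em04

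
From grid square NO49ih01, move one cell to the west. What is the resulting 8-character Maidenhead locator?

NO49hh91

Longitude extended square 0; −1 → -1, wraps to 9, carry into subsquare.
Longitude subsquare i = 8; −1 → 7 = h.
The latitude characters are unchanged.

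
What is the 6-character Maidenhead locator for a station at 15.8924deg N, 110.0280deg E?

Shift to the Maidenhead origin (180°W, 90°S): lon 290.0280, lat 105.8924.
Field (20°×10°, letters A–R): 290.0280/20 → 14 → O, 105.8924/10 → 10 → K; chars OK.
Square (2°×1°, digits 0–9): 10.0280/2 → 5, 5.8924/1 → 5; chars 55.
Subsquare (5′×2.5′, letters a–x): 0.0280/0.0833333 → 0 → a, 0.8924/0.0416667 → 21 → v; chars av.

OK55av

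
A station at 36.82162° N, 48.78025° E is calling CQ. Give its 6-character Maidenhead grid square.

LM46jt

Offset from 180°W / 90°S: lon 228.7802°, lat 126.8216°.
Field: 228.7802/20 → 11 → L, 126.8216/10 → 12 → M; chars LM.
Square: 8.7802/2 → 4, 6.8216/1 → 6; chars 46.
Subsquare: 0.7802/0.0833333 → 9 → j, 0.8216/0.0416667 → 19 → t; chars jt.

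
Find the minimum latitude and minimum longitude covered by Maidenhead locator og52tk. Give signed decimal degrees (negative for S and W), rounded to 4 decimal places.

Field O=14, G=6: +14·20° lon, +6·10° lat → SW at lon 100°, lat -30°.
Square 5, 2: +5·2° lon, +2·1° lat → SW at lon 110°, lat -28°.
Subsquare t=19, k=10: +19·0.0833333° lon, +10·0.0416667° lat → SW at lon 111.583°, lat -27.5833°.
latitude -27.5833, longitude 111.5833.

-27.5833, 111.5833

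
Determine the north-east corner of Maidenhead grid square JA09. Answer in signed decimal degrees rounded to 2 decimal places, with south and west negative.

-80.00, 2.00

Field J=9, A=0: +9·20° lon, +0·10° lat → SW at lon 0°, lat -90°.
Square 0, 9: +0·2° lon, +9·1° lat → SW at lon 0°, lat -81°.
Cell spans 2° lon × 1° lat. NE corner is SW corner plus one full cell.
latitude -80.00, longitude 2.00.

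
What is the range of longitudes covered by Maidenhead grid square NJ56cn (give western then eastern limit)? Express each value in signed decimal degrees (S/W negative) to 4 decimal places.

Field N=13, J=9: +13·20° lon, +9·10° lat → SW at lon 80°, lat 0°.
Square 5, 6: +5·2° lon, +6·1° lat → SW at lon 90°, lat 6°.
Subsquare c=2, n=13: +2·0.0833333° lon, +13·0.0416667° lat → SW at lon 90.1667°, lat 6.54167°.
Cell spans 0.0833333° lon × 0.0416667° lat.
west 90.1667, east 90.2500.

90.1667, 90.2500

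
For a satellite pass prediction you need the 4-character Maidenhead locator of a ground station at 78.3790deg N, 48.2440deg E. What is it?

Offset from 180°W / 90°S: lon 228.24°, lat 168.38°.
Field: 228.24/20 → 11 → L, 168.38/10 → 16 → Q; chars LQ.
Square: 8.24/2 → 4, 8.38/1 → 8; chars 48.

LQ48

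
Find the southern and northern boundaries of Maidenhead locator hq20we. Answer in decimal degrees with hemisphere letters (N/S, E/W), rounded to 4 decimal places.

70.1667° N, 70.2083° N

Field H=7, Q=16: +7·20° lon, +16·10° lat → SW at lon -40°, lat 70°.
Square 2, 0: +2·2° lon, +0·1° lat → SW at lon -36°, lat 70°.
Subsquare w=22, e=4: +22·0.0833333° lon, +4·0.0416667° lat → SW at lon -34.1667°, lat 70.1667°.
Cell spans 0.0833333° lon × 0.0416667° lat.
south 70.1667° N, north 70.2083° N.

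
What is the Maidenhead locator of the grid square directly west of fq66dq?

FQ66cq

Longitude subsquare d = 3; −1 → 2 = c.
The latitude characters are unchanged.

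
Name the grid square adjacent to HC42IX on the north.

Latitude subsquare x = 23; +1 → 24, wraps to 0 = a, carry into square.
Latitude square 2; +1 → 3.
The longitude characters are unchanged.

HC43ia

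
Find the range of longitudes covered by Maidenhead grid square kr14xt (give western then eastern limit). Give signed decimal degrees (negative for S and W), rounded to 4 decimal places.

23.9167, 24.0000

Field K=10, R=17: +10·20° lon, +17·10° lat → SW at lon 20°, lat 80°.
Square 1, 4: +1·2° lon, +4·1° lat → SW at lon 22°, lat 84°.
Subsquare x=23, t=19: +23·0.0833333° lon, +19·0.0416667° lat → SW at lon 23.9167°, lat 84.7917°.
Cell spans 0.0833333° lon × 0.0416667° lat.
west 23.9167, east 24.0000.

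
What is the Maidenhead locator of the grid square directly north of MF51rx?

MF52ra

Latitude subsquare x = 23; +1 → 24, wraps to 0 = a, carry into square.
Latitude square 1; +1 → 2.
The longitude characters are unchanged.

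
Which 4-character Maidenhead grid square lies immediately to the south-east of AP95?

BP04

Longitude square 9; +1 → 10, wraps to 0, carry into field.
Longitude field A = 0; +1 → 1 = B.
Latitude square 5; −1 → 4.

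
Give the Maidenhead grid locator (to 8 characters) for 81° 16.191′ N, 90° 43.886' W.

ER41pg24

Shift to the Maidenhead origin (180°W, 90°S): lon 89.26857, lat 171.26985.
Field (20°×10°, letters A–R): lon ⌊89.26857/20⌋ = 4 → E; lat ⌊171.26985/10⌋ = 17 → R.
Square (2°×1°, digits 0–9): lon ⌊9.26857/2⌋ = 4; lat ⌊1.26985/1⌋ = 1.
Subsquare (5′×2.5′, letters a–x): lon ⌊1.26857/0.0833333⌋ = 15 → p; lat ⌊0.26985/0.0416667⌋ = 6 → g.
Extended square (30″×15″, digits 0–9): lon ⌊0.01857/0.00833333⌋ = 2; lat ⌊0.01985/0.00416667⌋ = 4.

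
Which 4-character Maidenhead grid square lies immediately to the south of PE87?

PE86

Latitude square 7; −1 → 6.
The longitude characters are unchanged.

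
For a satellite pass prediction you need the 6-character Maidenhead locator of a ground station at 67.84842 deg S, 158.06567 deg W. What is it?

BC02xd

Add 180° to longitude and 90° to latitude: 21.9343, 22.1516.
Field: 21.9343/20 → 1 → B, 22.1516/10 → 2 → C; chars BC.
Square: 1.9343/2 → 0, 2.1516/1 → 2; chars 02.
Subsquare: 1.9343/0.0833333 → 23 → x, 0.1516/0.0416667 → 3 → d; chars xd.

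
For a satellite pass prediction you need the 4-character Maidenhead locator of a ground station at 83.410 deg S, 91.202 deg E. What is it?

Offset from 180°W / 90°S: lon 271.20°, lat 6.59°.
Field: 271.20/20 → 13 → N, 6.59/10 → 0 → A; chars NA.
Square: 11.20/2 → 5, 6.59/1 → 6; chars 56.

NA56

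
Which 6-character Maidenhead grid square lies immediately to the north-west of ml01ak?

LL91xl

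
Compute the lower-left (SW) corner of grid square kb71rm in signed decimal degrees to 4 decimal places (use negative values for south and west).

-78.5000, 35.4167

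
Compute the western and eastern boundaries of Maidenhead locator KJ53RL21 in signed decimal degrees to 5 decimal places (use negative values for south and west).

Field K=10, J=9: +10·20° lon, +9·10° lat → SW at lon 20°, lat 0°.
Square 5, 3: +5·2° lon, +3·1° lat → SW at lon 30°, lat 3°.
Subsquare r=17, l=11: +17·0.0833333° lon, +11·0.0416667° lat → SW at lon 31.4167°, lat 3.45833°.
Extended square 2, 1: +2·0.00833333° lon, +1·0.00416667° lat → SW at lon 31.4333°, lat 3.4625°.
Cell spans 0.00833333° lon × 0.00416667° lat.
west 31.43333, east 31.44167.

31.43333, 31.44167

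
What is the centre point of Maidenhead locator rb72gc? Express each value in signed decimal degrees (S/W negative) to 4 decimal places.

Field R=17, B=1: +17·20° lon, +1·10° lat → SW at lon 160°, lat -80°.
Square 7, 2: +7·2° lon, +2·1° lat → SW at lon 174°, lat -78°.
Subsquare g=6, c=2: +6·0.0833333° lon, +2·0.0416667° lat → SW at lon 174.5°, lat -77.9167°.
Cell spans 0.0833333° lon × 0.0416667° lat. Centre is SW corner plus half of each.
latitude -77.8958, longitude 174.5417.

-77.8958, 174.5417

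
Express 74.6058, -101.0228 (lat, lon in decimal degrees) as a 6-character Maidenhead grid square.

DQ94lo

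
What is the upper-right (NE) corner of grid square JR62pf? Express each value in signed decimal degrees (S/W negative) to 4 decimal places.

82.2500, 13.3333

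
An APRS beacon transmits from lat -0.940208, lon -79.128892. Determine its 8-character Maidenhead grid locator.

Shift to the Maidenhead origin (180°W, 90°S): lon 100.87111, lat 89.05979.
Field: lon ⌊100.87111/20⌋ = 5 → F; lat ⌊89.05979/10⌋ = 8 → I.
Square: lon ⌊0.87111/2⌋ = 0; lat ⌊9.05979/1⌋ = 9.
Subsquare: lon ⌊0.87111/0.0833333⌋ = 10 → k; lat ⌊0.05979/0.0416667⌋ = 1 → b.
Extended square: lon ⌊0.03777/0.00833333⌋ = 4; lat ⌊0.01813/0.00416667⌋ = 4.

FI09kb44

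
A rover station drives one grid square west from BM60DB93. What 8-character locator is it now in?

BM60db83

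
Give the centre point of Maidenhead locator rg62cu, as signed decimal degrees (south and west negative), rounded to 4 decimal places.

-27.1458, 172.2083

Field R=17, G=6: +17·20° lon, +6·10° lat → SW at lon 160°, lat -30°.
Square 6, 2: +6·2° lon, +2·1° lat → SW at lon 172°, lat -28°.
Subsquare c=2, u=20: +2·0.0833333° lon, +20·0.0416667° lat → SW at lon 172.167°, lat -27.1667°.
Cell spans 0.0833333° lon × 0.0416667° lat. Centre is SW corner plus half of each.
latitude -27.1458, longitude 172.2083.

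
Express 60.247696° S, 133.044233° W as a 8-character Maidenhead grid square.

CC39ls40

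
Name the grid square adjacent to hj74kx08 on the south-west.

Longitude extended square 0; −1 → -1, wraps to 9, carry into subsquare.
Longitude subsquare k = 10; −1 → 9 = j.
Latitude extended square 8; −1 → 7.

HJ74jx97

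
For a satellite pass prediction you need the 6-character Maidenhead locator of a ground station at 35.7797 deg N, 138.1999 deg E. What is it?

PM95cs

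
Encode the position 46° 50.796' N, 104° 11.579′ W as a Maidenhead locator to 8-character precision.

Shift to the Maidenhead origin (180°W, 90°S): lon 75.80702, lat 136.84660.
Field: lon ⌊75.80702/20⌋ = 3 → D; lat ⌊136.84660/10⌋ = 13 → N.
Square: lon ⌊15.80702/2⌋ = 7; lat ⌊6.84660/1⌋ = 6.
Subsquare: lon ⌊1.80702/0.0833333⌋ = 21 → v; lat ⌊0.84660/0.0416667⌋ = 20 → u.
Extended square: lon ⌊0.05702/0.00833333⌋ = 6; lat ⌊0.01327/0.00416667⌋ = 3.

DN76vu63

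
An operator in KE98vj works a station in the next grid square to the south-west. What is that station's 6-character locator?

KE98ui

Longitude subsquare v = 21; −1 → 20 = u.
Latitude subsquare j = 9; −1 → 8 = i.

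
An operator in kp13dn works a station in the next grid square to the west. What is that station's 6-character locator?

KP13cn

Longitude subsquare d = 3; −1 → 2 = c.
The latitude characters are unchanged.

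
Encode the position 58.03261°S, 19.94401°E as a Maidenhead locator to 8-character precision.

JD91xx32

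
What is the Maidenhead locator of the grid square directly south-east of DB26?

DB35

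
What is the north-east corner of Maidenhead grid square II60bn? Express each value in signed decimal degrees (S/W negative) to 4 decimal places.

Field I=8, I=8: +8·20° lon, +8·10° lat → SW at lon -20°, lat -10°.
Square 6, 0: +6·2° lon, +0·1° lat → SW at lon -8°, lat -10°.
Subsquare b=1, n=13: +1·0.0833333° lon, +13·0.0416667° lat → SW at lon -7.91667°, lat -9.45833°.
Cell spans 0.0833333° lon × 0.0416667° lat. NE corner is SW corner plus one full cell.
latitude -9.4167, longitude -7.8333.

-9.4167, -7.8333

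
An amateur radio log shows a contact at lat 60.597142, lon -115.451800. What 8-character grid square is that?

DP20go53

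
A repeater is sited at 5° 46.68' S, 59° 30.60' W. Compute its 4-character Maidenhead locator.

GI04

Add 180° to longitude and 90° to latitude: 120.49, 84.22.
Field: 120.49/20 → 6 → G, 84.22/10 → 8 → I; chars GI.
Square: 0.49/2 → 0, 4.22/1 → 4; chars 04.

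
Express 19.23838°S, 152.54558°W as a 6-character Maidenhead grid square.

BH30rs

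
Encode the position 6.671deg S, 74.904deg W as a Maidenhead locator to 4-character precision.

FI23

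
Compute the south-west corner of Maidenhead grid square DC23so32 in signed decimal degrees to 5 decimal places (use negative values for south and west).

Field D=3, C=2: +3·20° lon, +2·10° lat → SW at lon -120°, lat -70°.
Square 2, 3: +2·2° lon, +3·1° lat → SW at lon -116°, lat -67°.
Subsquare s=18, o=14: +18·0.0833333° lon, +14·0.0416667° lat → SW at lon -114.5°, lat -66.4167°.
Extended square 3, 2: +3·0.00833333° lon, +2·0.00416667° lat → SW at lon -114.475°, lat -66.4083°.
latitude -66.40833, longitude -114.47500.

-66.40833, -114.47500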